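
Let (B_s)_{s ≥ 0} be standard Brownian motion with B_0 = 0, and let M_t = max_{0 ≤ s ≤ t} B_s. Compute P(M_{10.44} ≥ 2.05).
P(M_{10.44} ≥ 2.05) = 2·P(B_{10.44} ≥ 2.05) = 2(1 − Φ(2.05/√10.44)) ≈ 0.5258

By the reflection principle for Brownian motion, P(M_t ≥ a) = 2 · P(B_t ≥ a) for a ≥ 0. Since B_t ~ N(0, t), P(B_t ≥ 2.05) = 1 − Φ(2.05/√t) = 1 − Φ(2.05/√10.44) = 1 − Φ(0.6345). So
  P(M_{10.44} ≥ 2.05) = 2(1 − Φ(0.6345)) ≈ 0.5258.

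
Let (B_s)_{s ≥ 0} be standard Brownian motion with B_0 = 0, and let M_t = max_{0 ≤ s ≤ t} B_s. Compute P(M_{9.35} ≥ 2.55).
P(M_{9.35} ≥ 2.55) = 2·P(B_{9.35} ≥ 2.55) = 2(1 − Φ(2.55/√9.35)) ≈ 0.4043

By the reflection principle for Brownian motion, P(M_t ≥ a) = 2 · P(B_t ≥ a) for a ≥ 0. Since B_t ~ N(0, t), P(B_t ≥ 2.55) = 1 − Φ(2.55/√t) = 1 − Φ(2.55/√9.35) = 1 − Φ(0.8339). So
  P(M_{9.35} ≥ 2.55) = 2(1 − Φ(0.8339)) ≈ 0.4043.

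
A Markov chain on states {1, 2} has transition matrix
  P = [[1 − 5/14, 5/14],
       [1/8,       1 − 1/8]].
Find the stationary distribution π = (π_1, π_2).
π_1 = 7/27, π_2 = 20/27

Solve πP = π with π_1 + π_2 = 1. From πP = π: π_1 · (1 − 5/14) + π_2 · 1/8 = π_1 ⇒ π_2 · 1/8 = π_1 · 5/14 ⇒ π_2/π_1 = (5/14)/(1/8) = 20/7. Together with π_1 + π_2 = 1:
  π_1 = (1/8)/(5/14 + 1/8) = (1/8)/(27/56) = 7/27,
  π_2 = (5/14)/(5/14 + 1/8) = (5/14)/(27/56) = 20/27.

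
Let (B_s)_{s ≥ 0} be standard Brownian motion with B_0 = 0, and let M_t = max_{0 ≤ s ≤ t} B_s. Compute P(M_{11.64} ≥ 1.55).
P(M_{11.64} ≥ 1.55) = 2·P(B_{11.64} ≥ 1.55) = 2(1 − Φ(1.55/√11.64)) ≈ 0.6496

By the reflection principle for Brownian motion, P(M_t ≥ a) = 2 · P(B_t ≥ a) for a ≥ 0. Since B_t ~ N(0, t), P(B_t ≥ 1.55) = 1 − Φ(1.55/√t) = 1 − Φ(1.55/√11.64) = 1 − Φ(0.4543). So
  P(M_{11.64} ≥ 1.55) = 2(1 − Φ(0.4543)) ≈ 0.6496.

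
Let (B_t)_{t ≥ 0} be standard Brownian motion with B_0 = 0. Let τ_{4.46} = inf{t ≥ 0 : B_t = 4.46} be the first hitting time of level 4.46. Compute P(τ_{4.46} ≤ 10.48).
P(τ_{4.46} ≤ 10.48) = 2(1 − Φ(4.46/√10.48)) = 2(1 − Φ(1.3777)) ≈ 0.1683

By the reflection principle for standard BM, P(τ_b ≤ t) = 2 · P(B_t ≥ b). Since B_t ~ N(0, t), P(B_t ≥ 4.46) = 1 − Φ(4.46/√t) = 1 − Φ(4.46/√10.48) = 1 − Φ(1.3777) ≈ 0.08415. Doubling: P(τ_{4.46} ≤ 10.48) ≈ 2 · 0.08415 = 0.16830 ≈ 0.1683.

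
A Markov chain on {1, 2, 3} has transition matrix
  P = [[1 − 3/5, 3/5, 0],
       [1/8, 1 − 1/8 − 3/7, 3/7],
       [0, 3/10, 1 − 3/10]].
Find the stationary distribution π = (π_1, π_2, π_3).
π = (35/443, 168/443, 240/443)

This is a birth-death chain on three states, which satisfies detailed balance: π_1 · P_{12} = π_2 · P_{21} and π_2 · P_{23} = π_3 · P_{32}.
From π_1 · 3/5 = π_2 · 1/8: π_2/π_1 = (3/5)/(1/8) = 24/5.
From π_2 · 3/7 = π_3 · 3/10: π_3/π_2 = (3/7)/(3/10) = 10/7.
Take π_1 proportional to 1; then unnormalized π = (1, 24/5, 48/7). Normalize by dividing by the sum 443/35:
  π = (35/443, 168/443, 240/443).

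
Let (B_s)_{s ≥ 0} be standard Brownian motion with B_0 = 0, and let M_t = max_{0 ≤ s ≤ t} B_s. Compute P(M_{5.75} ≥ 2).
P(M_{5.75} ≥ 2) = 2·P(B_{5.75} ≥ 2) = 2(1 − Φ(2/√5.75)) ≈ 0.4042

By the reflection principle for Brownian motion, P(M_t ≥ a) = 2 · P(B_t ≥ a) for a ≥ 0. Since B_t ~ N(0, t), P(B_t ≥ 2) = 1 − Φ(2/√t) = 1 − Φ(2/√5.75) = 1 − Φ(0.8341). So
  P(M_{5.75} ≥ 2) = 2(1 − Φ(0.8341)) ≈ 0.4042.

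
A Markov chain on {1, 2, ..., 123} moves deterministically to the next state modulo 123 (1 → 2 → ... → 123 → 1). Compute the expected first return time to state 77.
E[T_77 | X_0 = 77] = 123

The chain cycles deterministically, so starting at state 77 it returns in exactly 123 steps. Equivalently, the stationary distribution is uniform π_j = 1/123 for every state j, so by Kac's formula E[T_77] = 1/π_77 = 123.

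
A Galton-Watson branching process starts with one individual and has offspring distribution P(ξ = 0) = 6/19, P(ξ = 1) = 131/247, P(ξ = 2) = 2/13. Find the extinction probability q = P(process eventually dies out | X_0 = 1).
q = 1

Mean offspring μ = 0·6/19 + 1·131/247 + 2·2/13 = 207/247 ≤ 1. For μ ≤ 1 with offspring not concentrated at 1, the Galton-Watson process goes extinct almost surely, so q = 1.
(Algebraic check: The pgf is f(s) = 6/19 + 131/247·s + 2/13·s². The extinction probability q is the smallest fixed point of f in [0, 1]. Setting s = f(s):
  2/13·s² + (131/247 − 1)·s + 6/19 = 0
  2/13·s² − (6/19 + 2/13)·s + 6/19 = 0
which factors as (s − 1)·(2/13·s − 6/19) = 0, giving roots s = 1 and s = (6/19)/(2/13) = 39/19. Since 39/19 ≥ 1, the smallest root in [0, 1] is s = 1.)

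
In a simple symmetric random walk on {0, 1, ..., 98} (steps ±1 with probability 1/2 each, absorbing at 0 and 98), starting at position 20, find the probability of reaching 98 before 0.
P(hit 98 before 0) = 20/98 = 10/49

Let u_k = P(hit 98 before 0 | start at k). Then u_0 = 0, u_98 = 1, and u_k = u_{k-1}/2 + u_{k+1}/2 for 1 ≤ k ≤ 97. This harmonic recurrence is solved by u_k = k/98, giving u_20 = 20/98 = 10/49.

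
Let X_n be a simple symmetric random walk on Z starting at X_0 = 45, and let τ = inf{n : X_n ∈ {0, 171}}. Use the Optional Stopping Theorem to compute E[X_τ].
E[X_τ] = 45

X_n is a martingale and τ is a bounded-mean stopping time (indeed τ is finite a.s. with bounded expectation since the walk is in a bounded region). By the OST, E[X_τ] = E[X_0] = 45. Equivalently: E[X_τ] = 171 · P(hit 171 first) + 0 · P(hit 0 first) = 171 · (45/171) = 45.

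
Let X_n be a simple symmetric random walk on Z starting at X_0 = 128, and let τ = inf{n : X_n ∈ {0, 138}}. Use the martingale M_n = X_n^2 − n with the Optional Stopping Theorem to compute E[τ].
E[τ] = 1280

M_n = X_n^2 − n is a martingale (since E[X_{n+1}^2 | F_n] = X_n^2 + 1). By OST (τ has finite mean in a bounded region), E[M_τ] = E[M_0] = X_0^2 − 0 = 128^2 = 16384. Also E[M_τ] = E[X_τ^2] − E[τ]. The walk exits at 0 or 138, with P(hit 138 first) = 128/138, so E[X_τ^2] = 138^2 · 128/138 + 0 = 17664. Thus E[τ] = E[X_τ^2] − E[M_τ] = 17664 − 16384 = 1280 = 128(138 − 128) = 1280.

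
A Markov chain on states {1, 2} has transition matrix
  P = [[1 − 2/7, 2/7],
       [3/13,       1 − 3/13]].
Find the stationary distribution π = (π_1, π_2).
π_1 = 21/47, π_2 = 26/47

Solve πP = π with π_1 + π_2 = 1. From πP = π: π_1 · (1 − 2/7) + π_2 · 3/13 = π_1 ⇒ π_2 · 3/13 = π_1 · 2/7 ⇒ π_2/π_1 = (2/7)/(3/13) = 26/21. Together with π_1 + π_2 = 1:
  π_1 = (3/13)/(2/7 + 3/13) = (3/13)/(47/91) = 21/47,
  π_2 = (2/7)/(2/7 + 3/13) = (2/7)/(47/91) = 26/47.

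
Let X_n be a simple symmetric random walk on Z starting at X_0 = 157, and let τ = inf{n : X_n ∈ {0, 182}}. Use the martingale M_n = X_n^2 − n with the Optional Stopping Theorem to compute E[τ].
E[τ] = 3925

M_n = X_n^2 − n is a martingale (since E[X_{n+1}^2 | F_n] = X_n^2 + 1). By OST (τ has finite mean in a bounded region), E[M_τ] = E[M_0] = X_0^2 − 0 = 157^2 = 24649. Also E[M_τ] = E[X_τ^2] − E[τ]. The walk exits at 0 or 182, with P(hit 182 first) = 157/182, so E[X_τ^2] = 182^2 · 157/182 + 0 = 28574. Thus E[τ] = E[X_τ^2] − E[M_τ] = 28574 − 24649 = 3925 = 157(182 − 157) = 3925.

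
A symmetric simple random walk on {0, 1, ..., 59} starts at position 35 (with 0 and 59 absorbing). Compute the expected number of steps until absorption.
E[τ | X_0 = 35] = 840

Let v_k = E[τ | X_0 = k]. Boundary: v_0 = v_59 = 0. Recurrence: v_k = 1 + (v_{k-1} + v_{k+1})/2 for 1 ≤ k ≤ 58. The particular solution to v_k − (v_{k-1} + v_{k+1})/2 = 1 is v_k = −k^2. Adding homogeneous solution A + B k and matching boundaries gives v_k = k (59 − k). Substituting k = 35: v_35 = 35 · 24 = 840.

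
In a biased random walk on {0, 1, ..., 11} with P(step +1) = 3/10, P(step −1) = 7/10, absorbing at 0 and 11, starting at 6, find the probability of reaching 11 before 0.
P(hit 11 before 0) = (1 − (7/3)^6) / (1 − (7/3)^11) = 7102890/494287399

Let u_k denote P(reach 11 before 0 | start at k). Boundary: u_0 = 0, u_11 = 1. Recurrence: u_k = 3/10·u_{k+1} + 7/10·u_{k-1} for 1 ≤ k ≤ 10. Try u_k = A + B·r^k with r = q/p = (7/10)/(3/10) = 7/3. Substitution satisfies the recurrence; boundary conditions give:
  u_k = (1 − r^k) / (1 − r^N) = (1 − (7/3)^6) / (1 − (7/3)^11) = 7102890/494287399.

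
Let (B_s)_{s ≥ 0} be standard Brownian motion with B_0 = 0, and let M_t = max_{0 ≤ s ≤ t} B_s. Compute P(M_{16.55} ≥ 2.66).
P(M_{16.55} ≥ 2.66) = 2·P(B_{16.55} ≥ 2.66) = 2(1 − Φ(2.66/√16.55)) ≈ 0.5132

By the reflection principle for Brownian motion, P(M_t ≥ a) = 2 · P(B_t ≥ a) for a ≥ 0. Since B_t ~ N(0, t), P(B_t ≥ 2.66) = 1 − Φ(2.66/√t) = 1 − Φ(2.66/√16.55) = 1 − Φ(0.6539). So
  P(M_{16.55} ≥ 2.66) = 2(1 − Φ(0.6539)) ≈ 0.5132.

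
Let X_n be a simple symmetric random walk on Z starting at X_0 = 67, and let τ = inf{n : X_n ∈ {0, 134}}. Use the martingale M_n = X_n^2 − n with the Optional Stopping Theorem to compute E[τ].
E[τ] = 4489

M_n = X_n^2 − n is a martingale (since E[X_{n+1}^2 | F_n] = X_n^2 + 1). By OST (τ has finite mean in a bounded region), E[M_τ] = E[M_0] = X_0^2 − 0 = 67^2 = 4489. Also E[M_τ] = E[X_τ^2] − E[τ]. The walk exits at 0 or 134, with P(hit 134 first) = 67/134, so E[X_τ^2] = 134^2 · 67/134 + 0 = 8978. Thus E[τ] = E[X_τ^2] − E[M_τ] = 8978 − 4489 = 4489 = 67(134 − 67) = 4489.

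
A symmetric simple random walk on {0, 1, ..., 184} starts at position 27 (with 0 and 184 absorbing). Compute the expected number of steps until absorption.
E[τ | X_0 = 27] = 4239

Let v_k = E[τ | X_0 = k]. Boundary: v_0 = v_184 = 0. Recurrence: v_k = 1 + (v_{k-1} + v_{k+1})/2 for 1 ≤ k ≤ 183. The particular solution to v_k − (v_{k-1} + v_{k+1})/2 = 1 is v_k = −k^2. Adding homogeneous solution A + B k and matching boundaries gives v_k = k (184 − k). Substituting k = 27: v_27 = 27 · 157 = 4239.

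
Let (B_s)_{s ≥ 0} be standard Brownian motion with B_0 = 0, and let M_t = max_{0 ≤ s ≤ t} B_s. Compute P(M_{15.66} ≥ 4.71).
P(M_{15.66} ≥ 4.71) = 2·P(B_{15.66} ≥ 4.71) = 2(1 − Φ(4.71/√15.66)) ≈ 0.2340

By the reflection principle for Brownian motion, P(M_t ≥ a) = 2 · P(B_t ≥ a) for a ≥ 0. Since B_t ~ N(0, t), P(B_t ≥ 4.71) = 1 − Φ(4.71/√t) = 1 − Φ(4.71/√15.66) = 1 − Φ(1.1902). So
  P(M_{15.66} ≥ 4.71) = 2(1 − Φ(1.1902)) ≈ 0.2340.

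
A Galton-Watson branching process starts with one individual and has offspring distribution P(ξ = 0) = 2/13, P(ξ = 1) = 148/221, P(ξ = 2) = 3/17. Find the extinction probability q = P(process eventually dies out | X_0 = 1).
q = 34/39

The pgf is f(s) = 2/13 + 148/221·s + 3/17·s². The extinction probability q is the smallest fixed point of f in [0, 1]. Setting s = f(s):
  3/17·s² + (148/221 − 1)·s + 2/13 = 0
  3/17·s² − (2/13 + 3/17)·s + 2/13 = 0
which factors as (s − 1)·(3/17·s − 2/13) = 0, giving roots s = 1 and s = (2/13)/(3/17) = 34/39.
Mean offspring μ = 148/221 + 2·3/17 = 226/221 > 1 (supercritical), so q < 1. The extinction probability is the smaller root: q = (2/13)/(3/17) = 34/39.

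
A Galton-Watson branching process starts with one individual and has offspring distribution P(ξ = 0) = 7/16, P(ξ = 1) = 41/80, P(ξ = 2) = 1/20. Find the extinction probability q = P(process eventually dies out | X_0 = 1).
q = 1

Mean offspring μ = 0·7/16 + 1·41/80 + 2·1/20 = 49/80 ≤ 1. For μ ≤ 1 with offspring not concentrated at 1, the Galton-Watson process goes extinct almost surely, so q = 1.
(Algebraic check: The pgf is f(s) = 7/16 + 41/80·s + 1/20·s². The extinction probability q is the smallest fixed point of f in [0, 1]. Setting s = f(s):
  1/20·s² + (41/80 − 1)·s + 7/16 = 0
  1/20·s² − (7/16 + 1/20)·s + 7/16 = 0
which factors as (s − 1)·(1/20·s − 7/16) = 0, giving roots s = 1 and s = (7/16)/(1/20) = 35/4. Since 35/4 ≥ 1, the smallest root in [0, 1] is s = 1.)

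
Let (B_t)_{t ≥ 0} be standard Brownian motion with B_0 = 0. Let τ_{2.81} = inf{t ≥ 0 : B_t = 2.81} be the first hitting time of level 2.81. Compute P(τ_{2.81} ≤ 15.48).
P(τ_{2.81} ≤ 15.48) = 2(1 − Φ(2.81/√15.48)) = 2(1 − Φ(0.7142)) ≈ 0.4751

By the reflection principle for standard BM, P(τ_b ≤ t) = 2 · P(B_t ≥ b). Since B_t ~ N(0, t), P(B_t ≥ 2.81) = 1 − Φ(2.81/√t) = 1 − Φ(2.81/√15.48) = 1 − Φ(0.7142) ≈ 0.23755. Doubling: P(τ_{2.81} ≤ 15.48) ≈ 2 · 0.23755 = 0.47510 ≈ 0.4751.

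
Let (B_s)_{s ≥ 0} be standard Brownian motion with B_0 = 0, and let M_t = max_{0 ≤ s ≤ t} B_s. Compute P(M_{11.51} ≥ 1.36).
P(M_{11.51} ≥ 1.36) = 2·P(B_{11.51} ≥ 1.36) = 2(1 − Φ(1.36/√11.51)) ≈ 0.6885

By the reflection principle for Brownian motion, P(M_t ≥ a) = 2 · P(B_t ≥ a) for a ≥ 0. Since B_t ~ N(0, t), P(B_t ≥ 1.36) = 1 − Φ(1.36/√t) = 1 − Φ(1.36/√11.51) = 1 − Φ(0.4009). So
  P(M_{11.51} ≥ 1.36) = 2(1 − Φ(0.4009)) ≈ 0.6885.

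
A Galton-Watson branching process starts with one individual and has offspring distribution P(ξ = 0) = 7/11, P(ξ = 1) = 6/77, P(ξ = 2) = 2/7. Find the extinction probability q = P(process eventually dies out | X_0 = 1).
q = 1

Mean offspring μ = 0·7/11 + 1·6/77 + 2·2/7 = 50/77 ≤ 1. For μ ≤ 1 with offspring not concentrated at 1, the Galton-Watson process goes extinct almost surely, so q = 1.
(Algebraic check: The pgf is f(s) = 7/11 + 6/77·s + 2/7·s². The extinction probability q is the smallest fixed point of f in [0, 1]. Setting s = f(s):
  2/7·s² + (6/77 − 1)·s + 7/11 = 0
  2/7·s² − (7/11 + 2/7)·s + 7/11 = 0
which factors as (s − 1)·(2/7·s − 7/11) = 0, giving roots s = 1 and s = (7/11)/(2/7) = 49/22. Since 49/22 ≥ 1, the smallest root in [0, 1] is s = 1.)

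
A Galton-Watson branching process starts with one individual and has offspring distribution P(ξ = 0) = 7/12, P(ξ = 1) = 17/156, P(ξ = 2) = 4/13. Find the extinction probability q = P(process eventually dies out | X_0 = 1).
q = 1

Mean offspring μ = 0·7/12 + 1·17/156 + 2·4/13 = 113/156 ≤ 1. For μ ≤ 1 with offspring not concentrated at 1, the Galton-Watson process goes extinct almost surely, so q = 1.
(Algebraic check: The pgf is f(s) = 7/12 + 17/156·s + 4/13·s². The extinction probability q is the smallest fixed point of f in [0, 1]. Setting s = f(s):
  4/13·s² + (17/156 − 1)·s + 7/12 = 0
  4/13·s² − (7/12 + 4/13)·s + 7/12 = 0
which factors as (s − 1)·(4/13·s − 7/12) = 0, giving roots s = 1 and s = (7/12)/(4/13) = 91/48. Since 91/48 ≥ 1, the smallest root in [0, 1] is s = 1.)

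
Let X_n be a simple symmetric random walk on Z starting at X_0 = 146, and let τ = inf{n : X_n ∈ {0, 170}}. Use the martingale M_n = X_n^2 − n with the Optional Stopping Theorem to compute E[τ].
E[τ] = 3504

M_n = X_n^2 − n is a martingale (since E[X_{n+1}^2 | F_n] = X_n^2 + 1). By OST (τ has finite mean in a bounded region), E[M_τ] = E[M_0] = X_0^2 − 0 = 146^2 = 21316. Also E[M_τ] = E[X_τ^2] − E[τ]. The walk exits at 0 or 170, with P(hit 170 first) = 146/170, so E[X_τ^2] = 170^2 · 146/170 + 0 = 24820. Thus E[τ] = E[X_τ^2] − E[M_τ] = 24820 − 21316 = 3504 = 146(170 − 146) = 3504.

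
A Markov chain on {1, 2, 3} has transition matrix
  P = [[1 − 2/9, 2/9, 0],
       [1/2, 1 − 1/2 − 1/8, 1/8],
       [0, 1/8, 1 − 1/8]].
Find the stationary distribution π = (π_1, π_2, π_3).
π = (9/17, 4/17, 4/17)

This is a birth-death chain on three states, which satisfies detailed balance: π_1 · P_{12} = π_2 · P_{21} and π_2 · P_{23} = π_3 · P_{32}.
From π_1 · 2/9 = π_2 · 1/2: π_2/π_1 = (2/9)/(1/2) = 4/9.
From π_2 · 1/8 = π_3 · 1/8: π_3/π_2 = (1/8)/(1/8) = 1.
Take π_1 proportional to 1; then unnormalized π = (1, 4/9, 4/9). Normalize by dividing by the sum 17/9:
  π = (9/17, 4/17, 4/17).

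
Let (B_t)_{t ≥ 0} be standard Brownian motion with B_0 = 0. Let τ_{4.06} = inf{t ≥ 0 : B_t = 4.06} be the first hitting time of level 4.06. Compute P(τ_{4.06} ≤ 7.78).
P(τ_{4.06} ≤ 7.78) = 2(1 − Φ(4.06/√7.78)) = 2(1 − Φ(1.4556)) ≈ 0.1455

By the reflection principle for standard BM, P(τ_b ≤ t) = 2 · P(B_t ≥ b). Since B_t ~ N(0, t), P(B_t ≥ 4.06) = 1 − Φ(4.06/√t) = 1 − Φ(4.06/√7.78) = 1 − Φ(1.4556) ≈ 0.07275. Doubling: P(τ_{4.06} ≤ 7.78) ≈ 2 · 0.07275 = 0.14550 ≈ 0.1455.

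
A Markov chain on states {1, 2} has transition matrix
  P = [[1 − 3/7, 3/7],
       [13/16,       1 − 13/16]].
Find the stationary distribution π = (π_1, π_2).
π_1 = 91/139, π_2 = 48/139

Solve πP = π with π_1 + π_2 = 1. From πP = π: π_1 · (1 − 3/7) + π_2 · 13/16 = π_1 ⇒ π_2 · 13/16 = π_1 · 3/7 ⇒ π_2/π_1 = (3/7)/(13/16) = 48/91. Together with π_1 + π_2 = 1:
  π_1 = (13/16)/(3/7 + 13/16) = (13/16)/(139/112) = 91/139,
  π_2 = (3/7)/(3/7 + 13/16) = (3/7)/(139/112) = 48/139.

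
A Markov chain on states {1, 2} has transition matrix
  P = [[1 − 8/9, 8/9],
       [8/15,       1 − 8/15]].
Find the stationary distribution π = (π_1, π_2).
π_1 = 3/8, π_2 = 5/8

Solve πP = π with π_1 + π_2 = 1. From πP = π: π_1 · (1 − 8/9) + π_2 · 8/15 = π_1 ⇒ π_2 · 8/15 = π_1 · 8/9 ⇒ π_2/π_1 = (8/9)/(8/15) = 5/3. Together with π_1 + π_2 = 1:
  π_1 = (8/15)/(8/9 + 8/15) = (8/15)/(64/45) = 3/8,
  π_2 = (8/9)/(8/9 + 8/15) = (8/9)/(64/45) = 5/8.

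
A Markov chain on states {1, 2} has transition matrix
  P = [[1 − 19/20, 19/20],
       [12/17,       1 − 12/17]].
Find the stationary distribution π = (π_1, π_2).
π_1 = 240/563, π_2 = 323/563

Solve πP = π with π_1 + π_2 = 1. From πP = π: π_1 · (1 − 19/20) + π_2 · 12/17 = π_1 ⇒ π_2 · 12/17 = π_1 · 19/20 ⇒ π_2/π_1 = (19/20)/(12/17) = 323/240. Together with π_1 + π_2 = 1:
  π_1 = (12/17)/(19/20 + 12/17) = (12/17)/(563/340) = 240/563,
  π_2 = (19/20)/(19/20 + 12/17) = (19/20)/(563/340) = 323/563.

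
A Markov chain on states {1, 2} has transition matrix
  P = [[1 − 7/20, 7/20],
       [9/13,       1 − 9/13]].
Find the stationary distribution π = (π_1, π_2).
π_1 = 180/271, π_2 = 91/271

Solve πP = π with π_1 + π_2 = 1. From πP = π: π_1 · (1 − 7/20) + π_2 · 9/13 = π_1 ⇒ π_2 · 9/13 = π_1 · 7/20 ⇒ π_2/π_1 = (7/20)/(9/13) = 91/180. Together with π_1 + π_2 = 1:
  π_1 = (9/13)/(7/20 + 9/13) = (9/13)/(271/260) = 180/271,
  π_2 = (7/20)/(7/20 + 9/13) = (7/20)/(271/260) = 91/271.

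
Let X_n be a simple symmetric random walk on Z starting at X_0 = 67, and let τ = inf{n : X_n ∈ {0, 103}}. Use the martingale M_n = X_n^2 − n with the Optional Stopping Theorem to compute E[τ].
E[τ] = 2412

M_n = X_n^2 − n is a martingale (since E[X_{n+1}^2 | F_n] = X_n^2 + 1). By OST (τ has finite mean in a bounded region), E[M_τ] = E[M_0] = X_0^2 − 0 = 67^2 = 4489. Also E[M_τ] = E[X_τ^2] − E[τ]. The walk exits at 0 or 103, with P(hit 103 first) = 67/103, so E[X_τ^2] = 103^2 · 67/103 + 0 = 6901. Thus E[τ] = E[X_τ^2] − E[M_τ] = 6901 − 4489 = 2412 = 67(103 − 67) = 2412.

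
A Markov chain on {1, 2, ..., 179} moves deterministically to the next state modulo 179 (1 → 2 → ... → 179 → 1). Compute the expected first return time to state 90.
E[T_90 | X_0 = 90] = 179

The chain cycles deterministically, so starting at state 90 it returns in exactly 179 steps. Equivalently, the stationary distribution is uniform π_j = 1/179 for every state j, so by Kac's formula E[T_90] = 1/π_90 = 179.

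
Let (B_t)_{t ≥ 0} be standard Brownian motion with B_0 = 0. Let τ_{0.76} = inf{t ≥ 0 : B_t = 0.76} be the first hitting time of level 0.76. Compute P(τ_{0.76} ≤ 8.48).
P(τ_{0.76} ≤ 8.48) = 2(1 − Φ(0.76/√8.48)) = 2(1 − Φ(0.2610)) ≈ 0.7941

By the reflection principle for standard BM, P(τ_b ≤ t) = 2 · P(B_t ≥ b). Since B_t ~ N(0, t), P(B_t ≥ 0.76) = 1 − Φ(0.76/√t) = 1 − Φ(0.76/√8.48) = 1 − Φ(0.2610) ≈ 0.39705. Doubling: P(τ_{0.76} ≤ 8.48) ≈ 2 · 0.39705 = 0.79410 ≈ 0.7941.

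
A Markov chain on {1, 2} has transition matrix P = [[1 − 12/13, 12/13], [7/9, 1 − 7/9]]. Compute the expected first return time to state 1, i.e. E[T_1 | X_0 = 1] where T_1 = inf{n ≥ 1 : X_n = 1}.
E[T_1 | X_0 = 1] = 1/π_1 = 199/91

For an irreducible recurrent Markov chain with stationary distribution π, E[T_i | X_0 = i] = 1/π_i (Kac's formula). Here π_1 = (7/9)/(12/13 + 7/9) = (7/9)/(199/117) = 91/199, so E[T_1 | X_0 = 1] = 1/π_1 = (12/13 + 7/9)/(7/9) = (199/117)/(7/9) = 199/91.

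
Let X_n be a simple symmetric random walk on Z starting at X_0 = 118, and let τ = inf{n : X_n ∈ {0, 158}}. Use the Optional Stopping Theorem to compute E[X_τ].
E[X_τ] = 118

X_n is a martingale and τ is a bounded-mean stopping time (indeed τ is finite a.s. with bounded expectation since the walk is in a bounded region). By the OST, E[X_τ] = E[X_0] = 118. Equivalently: E[X_τ] = 158 · P(hit 158 first) + 0 · P(hit 0 first) = 158 · (118/158) = 118.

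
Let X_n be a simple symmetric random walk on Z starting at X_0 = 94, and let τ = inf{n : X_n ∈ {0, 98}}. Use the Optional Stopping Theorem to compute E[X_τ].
E[X_τ] = 94

X_n is a martingale and τ is a bounded-mean stopping time (indeed τ is finite a.s. with bounded expectation since the walk is in a bounded region). By the OST, E[X_τ] = E[X_0] = 94. Equivalently: E[X_τ] = 98 · P(hit 98 first) + 0 · P(hit 0 first) = 98 · (94/98) = 94.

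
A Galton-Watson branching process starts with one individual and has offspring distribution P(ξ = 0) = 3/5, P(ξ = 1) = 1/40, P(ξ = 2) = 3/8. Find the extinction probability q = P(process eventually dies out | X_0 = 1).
q = 1

Mean offspring μ = 0·3/5 + 1·1/40 + 2·3/8 = 31/40 ≤ 1. For μ ≤ 1 with offspring not concentrated at 1, the Galton-Watson process goes extinct almost surely, so q = 1.
(Algebraic check: The pgf is f(s) = 3/5 + 1/40·s + 3/8·s². The extinction probability q is the smallest fixed point of f in [0, 1]. Setting s = f(s):
  3/8·s² + (1/40 − 1)·s + 3/5 = 0
  3/8·s² − (3/5 + 3/8)·s + 3/5 = 0
which factors as (s − 1)·(3/8·s − 3/5) = 0, giving roots s = 1 and s = (3/5)/(3/8) = 8/5. Since 8/5 ≥ 1, the smallest root in [0, 1] is s = 1.)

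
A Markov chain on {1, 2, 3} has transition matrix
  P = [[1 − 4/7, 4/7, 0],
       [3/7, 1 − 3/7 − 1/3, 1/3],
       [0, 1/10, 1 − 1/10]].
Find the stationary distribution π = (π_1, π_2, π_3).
π = (9/61, 12/61, 40/61)

This is a birth-death chain on three states, which satisfies detailed balance: π_1 · P_{12} = π_2 · P_{21} and π_2 · P_{23} = π_3 · P_{32}.
From π_1 · 4/7 = π_2 · 3/7: π_2/π_1 = (4/7)/(3/7) = 4/3.
From π_2 · 1/3 = π_3 · 1/10: π_3/π_2 = (1/3)/(1/10) = 10/3.
Take π_1 proportional to 1; then unnormalized π = (1, 4/3, 40/9). Normalize by dividing by the sum 61/9:
  π = (9/61, 12/61, 40/61).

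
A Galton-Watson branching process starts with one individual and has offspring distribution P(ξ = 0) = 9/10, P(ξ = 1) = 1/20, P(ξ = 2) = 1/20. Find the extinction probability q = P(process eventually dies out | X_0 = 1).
q = 1

Mean offspring μ = 0·9/10 + 1·1/20 + 2·1/20 = 3/20 ≤ 1. For μ ≤ 1 with offspring not concentrated at 1, the Galton-Watson process goes extinct almost surely, so q = 1.
(Algebraic check: The pgf is f(s) = 9/10 + 1/20·s + 1/20·s². The extinction probability q is the smallest fixed point of f in [0, 1]. Setting s = f(s):
  1/20·s² + (1/20 − 1)·s + 9/10 = 0
  1/20·s² − (9/10 + 1/20)·s + 9/10 = 0
which factors as (s − 1)·(1/20·s − 9/10) = 0, giving roots s = 1 and s = (9/10)/(1/20) = 18. Since 18 ≥ 1, the smallest root in [0, 1] is s = 1.)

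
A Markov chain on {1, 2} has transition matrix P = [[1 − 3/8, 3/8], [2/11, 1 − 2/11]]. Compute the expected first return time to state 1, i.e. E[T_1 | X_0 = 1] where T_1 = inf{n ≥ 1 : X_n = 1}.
E[T_1 | X_0 = 1] = 1/π_1 = 49/16

For an irreducible recurrent Markov chain with stationary distribution π, E[T_i | X_0 = i] = 1/π_i (Kac's formula). Here π_1 = (2/11)/(3/8 + 2/11) = (2/11)/(49/88) = 16/49, so E[T_1 | X_0 = 1] = 1/π_1 = (3/8 + 2/11)/(2/11) = (49/88)/(2/11) = 49/16.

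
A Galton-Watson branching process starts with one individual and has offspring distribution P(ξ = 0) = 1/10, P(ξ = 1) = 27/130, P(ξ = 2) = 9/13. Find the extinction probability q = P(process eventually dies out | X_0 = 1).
q = 13/90

The pgf is f(s) = 1/10 + 27/130·s + 9/13·s². The extinction probability q is the smallest fixed point of f in [0, 1]. Setting s = f(s):
  9/13·s² + (27/130 − 1)·s + 1/10 = 0
  9/13·s² − (1/10 + 9/13)·s + 1/10 = 0
which factors as (s − 1)·(9/13·s − 1/10) = 0, giving roots s = 1 and s = (1/10)/(9/13) = 13/90.
Mean offspring μ = 27/130 + 2·9/13 = 207/130 > 1 (supercritical), so q < 1. The extinction probability is the smaller root: q = (1/10)/(9/13) = 13/90.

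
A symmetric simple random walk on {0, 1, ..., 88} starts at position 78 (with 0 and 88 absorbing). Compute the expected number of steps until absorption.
E[τ | X_0 = 78] = 780

Let v_k = E[τ | X_0 = k]. Boundary: v_0 = v_88 = 0. Recurrence: v_k = 1 + (v_{k-1} + v_{k+1})/2 for 1 ≤ k ≤ 87. The particular solution to v_k − (v_{k-1} + v_{k+1})/2 = 1 is v_k = −k^2. Adding homogeneous solution A + B k and matching boundaries gives v_k = k (88 − k). Substituting k = 78: v_78 = 78 · 10 = 780.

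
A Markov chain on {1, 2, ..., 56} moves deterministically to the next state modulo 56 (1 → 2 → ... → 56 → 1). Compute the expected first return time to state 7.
E[T_7 | X_0 = 7] = 56

The chain cycles deterministically, so starting at state 7 it returns in exactly 56 steps. Equivalently, the stationary distribution is uniform π_j = 1/56 for every state j, so by Kac's formula E[T_7] = 1/π_7 = 56.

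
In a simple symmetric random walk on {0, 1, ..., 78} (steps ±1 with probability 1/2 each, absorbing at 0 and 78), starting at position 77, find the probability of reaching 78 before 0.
P(hit 78 before 0) = 77/78

Let u_k = P(hit 78 before 0 | start at k). Then u_0 = 0, u_78 = 1, and u_k = u_{k-1}/2 + u_{k+1}/2 for 1 ≤ k ≤ 77. This harmonic recurrence is solved by u_k = k/78, giving u_77 = 77/78.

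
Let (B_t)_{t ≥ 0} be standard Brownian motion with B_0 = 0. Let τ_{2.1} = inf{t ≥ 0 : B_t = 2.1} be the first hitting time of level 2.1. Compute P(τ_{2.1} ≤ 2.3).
P(τ_{2.1} ≤ 2.3) = 2(1 − Φ(2.1/√2.3)) = 2(1 − Φ(1.3847)) ≈ 0.1661

By the reflection principle for standard BM, P(τ_b ≤ t) = 2 · P(B_t ≥ b). Since B_t ~ N(0, t), P(B_t ≥ 2.1) = 1 − Φ(2.1/√t) = 1 − Φ(2.1/√2.3) = 1 − Φ(1.3847) ≈ 0.08307. Doubling: P(τ_{2.1} ≤ 2.3) ≈ 2 · 0.08307 = 0.16614 ≈ 0.1661.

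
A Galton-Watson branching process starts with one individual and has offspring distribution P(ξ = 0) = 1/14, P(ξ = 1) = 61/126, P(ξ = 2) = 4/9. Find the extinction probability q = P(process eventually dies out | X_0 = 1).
q = 9/56

The pgf is f(s) = 1/14 + 61/126·s + 4/9·s². The extinction probability q is the smallest fixed point of f in [0, 1]. Setting s = f(s):
  4/9·s² + (61/126 − 1)·s + 1/14 = 0
  4/9·s² − (1/14 + 4/9)·s + 1/14 = 0
which factors as (s − 1)·(4/9·s − 1/14) = 0, giving roots s = 1 and s = (1/14)/(4/9) = 9/56.
Mean offspring μ = 61/126 + 2·4/9 = 173/126 > 1 (supercritical), so q < 1. The extinction probability is the smaller root: q = (1/14)/(4/9) = 9/56.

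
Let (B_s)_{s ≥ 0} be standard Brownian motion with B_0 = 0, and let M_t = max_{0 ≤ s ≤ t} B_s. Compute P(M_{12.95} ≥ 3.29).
P(M_{12.95} ≥ 3.29) = 2·P(B_{12.95} ≥ 3.29) = 2(1 − Φ(3.29/√12.95)) ≈ 0.3606

By the reflection principle for Brownian motion, P(M_t ≥ a) = 2 · P(B_t ≥ a) for a ≥ 0. Since B_t ~ N(0, t), P(B_t ≥ 3.29) = 1 − Φ(3.29/√t) = 1 − Φ(3.29/√12.95) = 1 − Φ(0.9142). So
  P(M_{12.95} ≥ 3.29) = 2(1 − Φ(0.9142)) ≈ 0.3606.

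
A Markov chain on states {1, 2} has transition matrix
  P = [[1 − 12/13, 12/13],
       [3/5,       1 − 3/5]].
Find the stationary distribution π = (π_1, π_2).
π_1 = 13/33, π_2 = 20/33

Solve πP = π with π_1 + π_2 = 1. From πP = π: π_1 · (1 − 12/13) + π_2 · 3/5 = π_1 ⇒ π_2 · 3/5 = π_1 · 12/13 ⇒ π_2/π_1 = (12/13)/(3/5) = 20/13. Together with π_1 + π_2 = 1:
  π_1 = (3/5)/(12/13 + 3/5) = (3/5)/(99/65) = 13/33,
  π_2 = (12/13)/(12/13 + 3/5) = (12/13)/(99/65) = 20/33.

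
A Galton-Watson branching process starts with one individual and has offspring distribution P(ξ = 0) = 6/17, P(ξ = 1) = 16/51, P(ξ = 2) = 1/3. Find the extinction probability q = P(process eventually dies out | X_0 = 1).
q = 1

Mean offspring μ = 0·6/17 + 1·16/51 + 2·1/3 = 50/51 ≤ 1. For μ ≤ 1 with offspring not concentrated at 1, the Galton-Watson process goes extinct almost surely, so q = 1.
(Algebraic check: The pgf is f(s) = 6/17 + 16/51·s + 1/3·s². The extinction probability q is the smallest fixed point of f in [0, 1]. Setting s = f(s):
  1/3·s² + (16/51 − 1)·s + 6/17 = 0
  1/3·s² − (6/17 + 1/3)·s + 6/17 = 0
which factors as (s − 1)·(1/3·s − 6/17) = 0, giving roots s = 1 and s = (6/17)/(1/3) = 18/17. Since 18/17 ≥ 1, the smallest root in [0, 1] is s = 1.)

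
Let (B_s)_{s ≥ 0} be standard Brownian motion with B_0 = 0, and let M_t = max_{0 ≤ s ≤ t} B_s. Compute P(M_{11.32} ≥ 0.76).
P(M_{11.32} ≥ 0.76) = 2·P(B_{11.32} ≥ 0.76) = 2(1 − Φ(0.76/√11.32)) ≈ 0.8213

By the reflection principle for Brownian motion, P(M_t ≥ a) = 2 · P(B_t ≥ a) for a ≥ 0. Since B_t ~ N(0, t), P(B_t ≥ 0.76) = 1 − Φ(0.76/√t) = 1 − Φ(0.76/√11.32) = 1 − Φ(0.2259). So
  P(M_{11.32} ≥ 0.76) = 2(1 − Φ(0.2259)) ≈ 0.8213.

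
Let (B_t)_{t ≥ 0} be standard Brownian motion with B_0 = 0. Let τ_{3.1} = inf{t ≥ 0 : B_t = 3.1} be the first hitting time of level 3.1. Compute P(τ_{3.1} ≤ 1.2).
P(τ_{3.1} ≤ 1.2) = 2(1 − Φ(3.1/√1.2)) = 2(1 − Φ(2.8299)) ≈ 0.0047

By the reflection principle for standard BM, P(τ_b ≤ t) = 2 · P(B_t ≥ b). Since B_t ~ N(0, t), P(B_t ≥ 3.1) = 1 − Φ(3.1/√t) = 1 − Φ(3.1/√1.2) = 1 − Φ(2.8299) ≈ 0.00233. Doubling: P(τ_{3.1} ≤ 1.2) ≈ 2 · 0.00233 = 0.00466 ≈ 0.0047.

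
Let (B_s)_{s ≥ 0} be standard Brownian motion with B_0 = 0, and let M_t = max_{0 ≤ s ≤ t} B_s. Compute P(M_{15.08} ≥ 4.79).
P(M_{15.08} ≥ 4.79) = 2·P(B_{15.08} ≥ 4.79) = 2(1 − Φ(4.79/√15.08)) ≈ 0.2174

By the reflection principle for Brownian motion, P(M_t ≥ a) = 2 · P(B_t ≥ a) for a ≥ 0. Since B_t ~ N(0, t), P(B_t ≥ 4.79) = 1 − Φ(4.79/√t) = 1 − Φ(4.79/√15.08) = 1 − Φ(1.2335). So
  P(M_{15.08} ≥ 4.79) = 2(1 − Φ(1.2335)) ≈ 0.2174.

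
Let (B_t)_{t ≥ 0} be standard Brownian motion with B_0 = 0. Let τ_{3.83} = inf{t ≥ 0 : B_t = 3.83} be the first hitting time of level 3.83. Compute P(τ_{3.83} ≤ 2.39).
P(τ_{3.83} ≤ 2.39) = 2(1 − Φ(3.83/√2.39)) = 2(1 − Φ(2.4774)) ≈ 0.0132

By the reflection principle for standard BM, P(τ_b ≤ t) = 2 · P(B_t ≥ b). Since B_t ~ N(0, t), P(B_t ≥ 3.83) = 1 − Φ(3.83/√t) = 1 − Φ(3.83/√2.39) = 1 − Φ(2.4774) ≈ 0.00662. Doubling: P(τ_{3.83} ≤ 2.39) ≈ 2 · 0.00662 = 0.01324 ≈ 0.0132.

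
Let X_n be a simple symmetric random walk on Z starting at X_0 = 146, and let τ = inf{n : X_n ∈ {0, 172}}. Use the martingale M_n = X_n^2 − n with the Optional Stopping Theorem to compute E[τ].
E[τ] = 3796

M_n = X_n^2 − n is a martingale (since E[X_{n+1}^2 | F_n] = X_n^2 + 1). By OST (τ has finite mean in a bounded region), E[M_τ] = E[M_0] = X_0^2 − 0 = 146^2 = 21316. Also E[M_τ] = E[X_τ^2] − E[τ]. The walk exits at 0 or 172, with P(hit 172 first) = 146/172, so E[X_τ^2] = 172^2 · 146/172 + 0 = 25112. Thus E[τ] = E[X_τ^2] − E[M_τ] = 25112 − 21316 = 3796 = 146(172 − 146) = 3796.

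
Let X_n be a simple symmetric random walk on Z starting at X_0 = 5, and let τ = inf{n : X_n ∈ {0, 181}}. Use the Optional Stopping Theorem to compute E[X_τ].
E[X_τ] = 5

X_n is a martingale and τ is a bounded-mean stopping time (indeed τ is finite a.s. with bounded expectation since the walk is in a bounded region). By the OST, E[X_τ] = E[X_0] = 5. Equivalently: E[X_τ] = 181 · P(hit 181 first) + 0 · P(hit 0 first) = 181 · (5/181) = 5.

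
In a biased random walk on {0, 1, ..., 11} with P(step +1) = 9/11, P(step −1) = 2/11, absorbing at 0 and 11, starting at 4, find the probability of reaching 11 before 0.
P(hit 11 before 0) = (1 − (2/9)^4) / (1 − (2/9)^11) = 4472076015/4483008223

Let u_k denote P(reach 11 before 0 | start at k). Boundary: u_0 = 0, u_11 = 1. Recurrence: u_k = 9/11·u_{k+1} + 2/11·u_{k-1} for 1 ≤ k ≤ 10. Try u_k = A + B·r^k with r = q/p = (2/11)/(9/11) = 2/9. Substitution satisfies the recurrence; boundary conditions give:
  u_k = (1 − r^k) / (1 − r^N) = (1 − (2/9)^4) / (1 − (2/9)^11) = 4472076015/4483008223.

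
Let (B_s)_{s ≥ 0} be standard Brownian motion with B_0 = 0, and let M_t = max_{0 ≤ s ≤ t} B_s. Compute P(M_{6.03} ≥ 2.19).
P(M_{6.03} ≥ 2.19) = 2·P(B_{6.03} ≥ 2.19) = 2(1 − Φ(2.19/√6.03)) ≈ 0.3725

By the reflection principle for Brownian motion, P(M_t ≥ a) = 2 · P(B_t ≥ a) for a ≥ 0. Since B_t ~ N(0, t), P(B_t ≥ 2.19) = 1 − Φ(2.19/√t) = 1 − Φ(2.19/√6.03) = 1 − Φ(0.8918). So
  P(M_{6.03} ≥ 2.19) = 2(1 − Φ(0.8918)) ≈ 0.3725.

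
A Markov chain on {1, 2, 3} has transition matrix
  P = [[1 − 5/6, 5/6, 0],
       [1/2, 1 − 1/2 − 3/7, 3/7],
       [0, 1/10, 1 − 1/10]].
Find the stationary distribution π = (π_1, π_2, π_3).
π = (21/206, 35/206, 75/103)

This is a birth-death chain on three states, which satisfies detailed balance: π_1 · P_{12} = π_2 · P_{21} and π_2 · P_{23} = π_3 · P_{32}.
From π_1 · 5/6 = π_2 · 1/2: π_2/π_1 = (5/6)/(1/2) = 5/3.
From π_2 · 3/7 = π_3 · 1/10: π_3/π_2 = (3/7)/(1/10) = 30/7.
Take π_1 proportional to 1; then unnormalized π = (1, 5/3, 50/7). Normalize by dividing by the sum 206/21:
  π = (21/206, 35/206, 75/103).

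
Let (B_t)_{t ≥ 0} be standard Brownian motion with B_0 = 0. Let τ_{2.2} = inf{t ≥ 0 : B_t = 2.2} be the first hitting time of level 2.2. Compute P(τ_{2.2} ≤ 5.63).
P(τ_{2.2} ≤ 5.63) = 2(1 − Φ(2.2/√5.63)) = 2(1 − Φ(0.9272)) ≈ 0.3538

By the reflection principle for standard BM, P(τ_b ≤ t) = 2 · P(B_t ≥ b). Since B_t ~ N(0, t), P(B_t ≥ 2.2) = 1 − Φ(2.2/√t) = 1 − Φ(2.2/√5.63) = 1 − Φ(0.9272) ≈ 0.17691. Doubling: P(τ_{2.2} ≤ 5.63) ≈ 2 · 0.17691 = 0.35382 ≈ 0.3538.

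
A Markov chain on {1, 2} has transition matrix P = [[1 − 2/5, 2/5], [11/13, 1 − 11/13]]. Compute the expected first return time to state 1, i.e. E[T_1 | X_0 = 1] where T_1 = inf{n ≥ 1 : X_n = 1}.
E[T_1 | X_0 = 1] = 1/π_1 = 81/55

For an irreducible recurrent Markov chain with stationary distribution π, E[T_i | X_0 = i] = 1/π_i (Kac's formula). Here π_1 = (11/13)/(2/5 + 11/13) = (11/13)/(81/65) = 55/81, so E[T_1 | X_0 = 1] = 1/π_1 = (2/5 + 11/13)/(11/13) = (81/65)/(11/13) = 81/55.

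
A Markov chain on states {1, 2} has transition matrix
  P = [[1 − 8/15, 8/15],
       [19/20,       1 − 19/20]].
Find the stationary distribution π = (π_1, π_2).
π_1 = 57/89, π_2 = 32/89

Solve πP = π with π_1 + π_2 = 1. From πP = π: π_1 · (1 − 8/15) + π_2 · 19/20 = π_1 ⇒ π_2 · 19/20 = π_1 · 8/15 ⇒ π_2/π_1 = (8/15)/(19/20) = 32/57. Together with π_1 + π_2 = 1:
  π_1 = (19/20)/(8/15 + 19/20) = (19/20)/(89/60) = 57/89,
  π_2 = (8/15)/(8/15 + 19/20) = (8/15)/(89/60) = 32/89.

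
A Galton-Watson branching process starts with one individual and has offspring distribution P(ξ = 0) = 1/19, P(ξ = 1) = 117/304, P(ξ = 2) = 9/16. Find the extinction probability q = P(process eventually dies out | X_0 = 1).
q = 16/171

The pgf is f(s) = 1/19 + 117/304·s + 9/16·s². The extinction probability q is the smallest fixed point of f in [0, 1]. Setting s = f(s):
  9/16·s² + (117/304 − 1)·s + 1/19 = 0
  9/16·s² − (1/19 + 9/16)·s + 1/19 = 0
which factors as (s − 1)·(9/16·s − 1/19) = 0, giving roots s = 1 and s = (1/19)/(9/16) = 16/171.
Mean offspring μ = 117/304 + 2·9/16 = 459/304 > 1 (supercritical), so q < 1. The extinction probability is the smaller root: q = (1/19)/(9/16) = 16/171.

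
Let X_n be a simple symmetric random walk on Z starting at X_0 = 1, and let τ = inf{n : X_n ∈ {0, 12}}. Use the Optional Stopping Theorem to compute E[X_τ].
E[X_τ] = 1

X_n is a martingale and τ is a bounded-mean stopping time (indeed τ is finite a.s. with bounded expectation since the walk is in a bounded region). By the OST, E[X_τ] = E[X_0] = 1. Equivalently: E[X_τ] = 12 · P(hit 12 first) + 0 · P(hit 0 first) = 12 · (1/12) = 1.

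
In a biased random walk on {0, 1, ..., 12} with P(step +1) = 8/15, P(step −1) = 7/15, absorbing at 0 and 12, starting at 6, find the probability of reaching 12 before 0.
P(hit 12 before 0) = (1 − (7/8)^6) / (1 − (7/8)^12) = 262144/379793

Let u_k denote P(reach 12 before 0 | start at k). Boundary: u_0 = 0, u_12 = 1. Recurrence: u_k = 8/15·u_{k+1} + 7/15·u_{k-1} for 1 ≤ k ≤ 11. Try u_k = A + B·r^k with r = q/p = (7/15)/(8/15) = 7/8. Substitution satisfies the recurrence; boundary conditions give:
  u_k = (1 − r^k) / (1 − r^N) = (1 − (7/8)^6) / (1 − (7/8)^12) = 262144/379793.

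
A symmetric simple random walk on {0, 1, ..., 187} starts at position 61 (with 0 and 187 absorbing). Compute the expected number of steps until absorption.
E[τ | X_0 = 61] = 7686

Let v_k = E[τ | X_0 = k]. Boundary: v_0 = v_187 = 0. Recurrence: v_k = 1 + (v_{k-1} + v_{k+1})/2 for 1 ≤ k ≤ 186. The particular solution to v_k − (v_{k-1} + v_{k+1})/2 = 1 is v_k = −k^2. Adding homogeneous solution A + B k and matching boundaries gives v_k = k (187 − k). Substituting k = 61: v_61 = 61 · 126 = 7686.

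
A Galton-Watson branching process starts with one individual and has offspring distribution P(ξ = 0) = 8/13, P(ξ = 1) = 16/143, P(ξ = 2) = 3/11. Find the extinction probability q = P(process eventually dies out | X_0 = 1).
q = 1

Mean offspring μ = 0·8/13 + 1·16/143 + 2·3/11 = 94/143 ≤ 1. For μ ≤ 1 with offspring not concentrated at 1, the Galton-Watson process goes extinct almost surely, so q = 1.
(Algebraic check: The pgf is f(s) = 8/13 + 16/143·s + 3/11·s². The extinction probability q is the smallest fixed point of f in [0, 1]. Setting s = f(s):
  3/11·s² + (16/143 − 1)·s + 8/13 = 0
  3/11·s² − (8/13 + 3/11)·s + 8/13 = 0
which factors as (s − 1)·(3/11·s − 8/13) = 0, giving roots s = 1 and s = (8/13)/(3/11) = 88/39. Since 88/39 ≥ 1, the smallest root in [0, 1] is s = 1.)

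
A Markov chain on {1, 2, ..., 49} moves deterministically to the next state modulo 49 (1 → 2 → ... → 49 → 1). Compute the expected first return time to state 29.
E[T_29 | X_0 = 29] = 49

The chain cycles deterministically, so starting at state 29 it returns in exactly 49 steps. Equivalently, the stationary distribution is uniform π_j = 1/49 for every state j, so by Kac's formula E[T_29] = 1/π_29 = 49.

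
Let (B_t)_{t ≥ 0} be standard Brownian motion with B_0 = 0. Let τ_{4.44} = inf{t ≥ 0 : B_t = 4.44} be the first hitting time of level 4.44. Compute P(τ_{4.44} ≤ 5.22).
P(τ_{4.44} ≤ 5.22) = 2(1 − Φ(4.44/√5.22)) = 2(1 − Φ(1.9433)) ≈ 0.0520

By the reflection principle for standard BM, P(τ_b ≤ t) = 2 · P(B_t ≥ b). Since B_t ~ N(0, t), P(B_t ≥ 4.44) = 1 − Φ(4.44/√t) = 1 − Φ(4.44/√5.22) = 1 − Φ(1.9433) ≈ 0.02599. Doubling: P(τ_{4.44} ≤ 5.22) ≈ 2 · 0.02599 = 0.05198 ≈ 0.0520.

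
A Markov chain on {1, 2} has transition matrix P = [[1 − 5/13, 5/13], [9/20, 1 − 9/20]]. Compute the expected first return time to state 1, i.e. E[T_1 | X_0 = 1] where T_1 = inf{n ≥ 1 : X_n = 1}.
E[T_1 | X_0 = 1] = 1/π_1 = 217/117

For an irreducible recurrent Markov chain with stationary distribution π, E[T_i | X_0 = i] = 1/π_i (Kac's formula). Here π_1 = (9/20)/(5/13 + 9/20) = (9/20)/(217/260) = 117/217, so E[T_1 | X_0 = 1] = 1/π_1 = (5/13 + 9/20)/(9/20) = (217/260)/(9/20) = 217/117.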